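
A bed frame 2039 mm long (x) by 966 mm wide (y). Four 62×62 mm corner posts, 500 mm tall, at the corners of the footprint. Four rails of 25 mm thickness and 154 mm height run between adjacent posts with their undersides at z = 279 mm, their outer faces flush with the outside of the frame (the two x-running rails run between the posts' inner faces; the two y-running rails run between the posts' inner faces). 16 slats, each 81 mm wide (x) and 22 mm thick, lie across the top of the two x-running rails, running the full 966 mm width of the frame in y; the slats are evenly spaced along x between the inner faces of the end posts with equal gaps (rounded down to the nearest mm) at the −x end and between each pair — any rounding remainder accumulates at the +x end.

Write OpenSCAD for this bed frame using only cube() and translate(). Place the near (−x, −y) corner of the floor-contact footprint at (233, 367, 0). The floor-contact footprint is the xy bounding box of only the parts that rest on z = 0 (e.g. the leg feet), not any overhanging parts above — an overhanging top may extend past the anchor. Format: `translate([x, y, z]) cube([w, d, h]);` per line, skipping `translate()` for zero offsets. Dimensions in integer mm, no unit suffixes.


translate([233, 367, 0]) cube([62, 62, 500]);
translate([233, 1271, 0]) cube([62, 62, 500]);
translate([2210, 367, 0]) cube([62, 62, 500]);
translate([2210, 1271, 0]) cube([62, 62, 500]);
translate([295, 367, 279]) cube([1915, 25, 154]);
translate([295, 1308, 279]) cube([1915, 25, 154]);
translate([233, 429, 279]) cube([25, 842, 154]);
translate([2247, 429, 279]) cube([25, 842, 154]);
translate([331, 367, 433]) cube([81, 966, 22]);
translate([448, 367, 433]) cube([81, 966, 22]);
translate([565, 367, 433]) cube([81, 966, 22]);
translate([682, 367, 433]) cube([81, 966, 22]);
translate([799, 367, 433]) cube([81, 966, 22]);
translate([916, 367, 433]) cube([81, 966, 22]);
translate([1033, 367, 433]) cube([81, 966, 22]);
translate([1150, 367, 433]) cube([81, 966, 22]);
translate([1267, 367, 433]) cube([81, 966, 22]);
translate([1384, 367, 433]) cube([81, 966, 22]);
translate([1501, 367, 433]) cube([81, 966, 22]);
translate([1618, 367, 433]) cube([81, 966, 22]);
translate([1735, 367, 433]) cube([81, 966, 22]);
translate([1852, 367, 433]) cube([81, 966, 22]);
translate([1969, 367, 433]) cube([81, 966, 22]);
translate([2086, 367, 433]) cube([81, 966, 22]);


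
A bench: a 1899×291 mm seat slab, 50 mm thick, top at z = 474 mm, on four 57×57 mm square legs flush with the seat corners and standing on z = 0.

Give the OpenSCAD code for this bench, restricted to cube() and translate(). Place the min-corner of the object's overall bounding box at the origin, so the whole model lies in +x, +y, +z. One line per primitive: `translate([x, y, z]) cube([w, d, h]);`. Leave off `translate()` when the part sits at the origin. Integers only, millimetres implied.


translate([0, 0, 424]) cube([1899, 291, 50]);
cube([57, 57, 424]);
translate([0, 234, 0]) cube([57, 57, 424]);
translate([1842, 0, 0]) cube([57, 57, 424]);
translate([1842, 234, 0]) cube([57, 57, 424]);


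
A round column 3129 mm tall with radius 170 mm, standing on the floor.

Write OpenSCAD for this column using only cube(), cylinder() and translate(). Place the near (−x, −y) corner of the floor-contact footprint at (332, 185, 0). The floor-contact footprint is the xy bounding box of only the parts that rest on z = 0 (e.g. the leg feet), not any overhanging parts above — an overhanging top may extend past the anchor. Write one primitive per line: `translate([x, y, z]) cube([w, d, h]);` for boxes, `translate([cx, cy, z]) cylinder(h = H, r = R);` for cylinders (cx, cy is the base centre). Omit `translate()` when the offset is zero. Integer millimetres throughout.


translate([502, 355, 0]) cylinder(h = 3129, r = 170);


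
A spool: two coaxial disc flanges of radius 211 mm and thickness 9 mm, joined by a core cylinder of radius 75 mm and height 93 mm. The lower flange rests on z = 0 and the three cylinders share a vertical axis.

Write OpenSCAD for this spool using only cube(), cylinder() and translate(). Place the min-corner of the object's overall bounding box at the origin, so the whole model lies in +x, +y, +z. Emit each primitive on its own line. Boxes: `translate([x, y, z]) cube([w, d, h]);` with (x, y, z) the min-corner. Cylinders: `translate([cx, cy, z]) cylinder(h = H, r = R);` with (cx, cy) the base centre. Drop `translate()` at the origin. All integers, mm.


translate([211, 211, 0]) cylinder(h = 9, r = 211);
translate([211, 211, 9]) cylinder(h = 93, r = 75);
translate([211, 211, 102]) cylinder(h = 9, r = 211);


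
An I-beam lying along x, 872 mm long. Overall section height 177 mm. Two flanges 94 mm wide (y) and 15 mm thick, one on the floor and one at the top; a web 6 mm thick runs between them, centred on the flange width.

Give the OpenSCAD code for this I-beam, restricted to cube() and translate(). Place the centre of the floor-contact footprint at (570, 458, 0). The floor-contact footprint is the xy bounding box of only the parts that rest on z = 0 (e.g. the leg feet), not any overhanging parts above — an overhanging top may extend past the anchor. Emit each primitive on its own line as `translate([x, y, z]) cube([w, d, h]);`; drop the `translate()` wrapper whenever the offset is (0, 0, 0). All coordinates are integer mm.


translate([134, 411, 0]) cube([872, 94, 15]);
translate([134, 455, 15]) cube([872, 6, 147]);
translate([134, 411, 162]) cube([872, 94, 15]);


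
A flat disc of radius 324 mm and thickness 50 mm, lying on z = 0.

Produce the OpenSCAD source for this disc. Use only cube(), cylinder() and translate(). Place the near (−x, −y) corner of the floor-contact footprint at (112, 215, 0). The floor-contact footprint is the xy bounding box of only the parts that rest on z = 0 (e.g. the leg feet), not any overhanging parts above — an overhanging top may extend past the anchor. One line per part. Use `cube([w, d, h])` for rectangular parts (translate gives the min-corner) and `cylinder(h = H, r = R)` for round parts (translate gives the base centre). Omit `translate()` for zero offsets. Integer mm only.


translate([436, 539, 0]) cylinder(h = 50, r = 324);


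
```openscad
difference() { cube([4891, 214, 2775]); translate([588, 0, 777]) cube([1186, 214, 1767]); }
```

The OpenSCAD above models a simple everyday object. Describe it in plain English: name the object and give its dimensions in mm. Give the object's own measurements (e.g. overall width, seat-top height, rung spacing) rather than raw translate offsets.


A wall 4891 mm long (x), 214 mm thick (y), 2775 mm tall, with a rectangular window opening cut through it. The opening is 1186 mm wide and 1767 mm tall; its sill is at z = 777 mm and its near (−x) edge is 588 mm from the wall's −x end. The opening passes through the full wall thickness.


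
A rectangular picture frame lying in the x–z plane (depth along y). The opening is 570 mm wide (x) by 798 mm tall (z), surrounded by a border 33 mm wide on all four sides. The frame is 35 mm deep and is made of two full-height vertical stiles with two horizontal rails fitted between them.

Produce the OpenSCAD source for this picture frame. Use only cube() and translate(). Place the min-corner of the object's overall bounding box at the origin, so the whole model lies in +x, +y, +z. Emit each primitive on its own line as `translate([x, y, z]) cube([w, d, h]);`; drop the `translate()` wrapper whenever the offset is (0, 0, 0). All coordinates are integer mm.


cube([33, 35, 864]);
translate([603, 0, 0]) cube([33, 35, 864]);
translate([33, 0, 0]) cube([570, 35, 33]);
translate([33, 0, 831]) cube([570, 35, 33]);


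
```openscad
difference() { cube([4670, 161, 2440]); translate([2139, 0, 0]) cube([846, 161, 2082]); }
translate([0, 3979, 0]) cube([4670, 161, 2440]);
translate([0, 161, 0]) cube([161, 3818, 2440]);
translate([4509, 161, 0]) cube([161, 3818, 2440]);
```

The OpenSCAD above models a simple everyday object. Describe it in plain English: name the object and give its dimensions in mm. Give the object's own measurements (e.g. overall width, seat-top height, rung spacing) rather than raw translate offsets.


A single room: four walls, each 2440 mm tall and 161 mm thick, enclosing an outside footprint 4670×4140 mm (x × y), no floor or roof. The front and back walls (−y and +y sides) run the full x-width; the side walls fit between their inner faces. A door opening 846 mm wide and 2082 mm tall is cut through the front wall from the floor up, its −x edge 2139 mm from the wall's −x end.


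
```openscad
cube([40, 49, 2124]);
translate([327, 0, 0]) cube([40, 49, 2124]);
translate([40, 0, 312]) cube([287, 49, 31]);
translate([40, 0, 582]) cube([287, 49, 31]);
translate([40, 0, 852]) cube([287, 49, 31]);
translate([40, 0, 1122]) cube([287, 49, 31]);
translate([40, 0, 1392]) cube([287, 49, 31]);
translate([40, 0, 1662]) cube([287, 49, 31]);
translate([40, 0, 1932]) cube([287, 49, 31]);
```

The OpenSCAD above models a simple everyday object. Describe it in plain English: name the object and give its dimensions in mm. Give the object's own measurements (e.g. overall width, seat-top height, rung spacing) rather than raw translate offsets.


A straight ladder. Two 40×49 mm vertical rails, 2124 mm tall, stand 367 mm apart (outside-to-outside) with their front faces coplanar on the −y side. 7 rungs, each 49 mm deep and 31 mm tall, span between the inner faces of the rails, front faces flush with the rails. The lowest rung's underside is at z = 312 mm and rungs are spaced 270 mm apart (underside to underside).


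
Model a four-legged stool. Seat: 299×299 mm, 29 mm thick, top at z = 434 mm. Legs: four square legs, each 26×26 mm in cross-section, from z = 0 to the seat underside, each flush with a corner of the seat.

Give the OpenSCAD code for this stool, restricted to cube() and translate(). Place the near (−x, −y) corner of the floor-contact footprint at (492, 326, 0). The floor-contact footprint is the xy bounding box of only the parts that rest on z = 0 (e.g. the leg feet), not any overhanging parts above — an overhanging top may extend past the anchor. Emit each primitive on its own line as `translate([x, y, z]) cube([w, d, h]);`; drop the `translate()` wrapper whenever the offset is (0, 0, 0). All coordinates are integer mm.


// leg_h = 434 - 29 = 405
translate([492, 326, 405]) cube([299, 299, 29]);
translate([492, 326, 0]) cube([26, 26, 405]);
translate([765, 326, 0]) cube([26, 26, 405]);
translate([492, 599, 0]) cube([26, 26, 405]);
translate([765, 599, 0]) cube([26, 26, 405]);


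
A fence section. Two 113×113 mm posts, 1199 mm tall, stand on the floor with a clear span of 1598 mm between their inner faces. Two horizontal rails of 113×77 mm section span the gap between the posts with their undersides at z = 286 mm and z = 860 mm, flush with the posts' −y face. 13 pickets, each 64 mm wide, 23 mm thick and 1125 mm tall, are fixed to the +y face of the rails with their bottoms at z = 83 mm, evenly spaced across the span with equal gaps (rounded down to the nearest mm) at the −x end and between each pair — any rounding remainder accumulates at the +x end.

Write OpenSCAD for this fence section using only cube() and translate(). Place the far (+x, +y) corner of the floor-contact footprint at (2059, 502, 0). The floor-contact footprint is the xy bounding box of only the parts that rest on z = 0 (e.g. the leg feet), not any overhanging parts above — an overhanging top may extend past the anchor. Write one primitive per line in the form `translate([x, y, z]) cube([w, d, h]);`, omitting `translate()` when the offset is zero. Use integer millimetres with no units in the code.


translate([235, 389, 0]) cube([113, 113, 1199]);
translate([1946, 389, 0]) cube([113, 113, 1199]);
translate([348, 389, 286]) cube([1598, 113, 77]);
translate([348, 389, 860]) cube([1598, 113, 77]);
translate([402, 502, 83]) cube([64, 23, 1125]);
translate([520, 502, 83]) cube([64, 23, 1125]);
translate([638, 502, 83]) cube([64, 23, 1125]);
translate([756, 502, 83]) cube([64, 23, 1125]);
translate([874, 502, 83]) cube([64, 23, 1125]);
translate([992, 502, 83]) cube([64, 23, 1125]);
translate([1110, 502, 83]) cube([64, 23, 1125]);
translate([1228, 502, 83]) cube([64, 23, 1125]);
translate([1346, 502, 83]) cube([64, 23, 1125]);
translate([1464, 502, 83]) cube([64, 23, 1125]);
translate([1582, 502, 83]) cube([64, 23, 1125]);
translate([1700, 502, 83]) cube([64, 23, 1125]);
translate([1818, 502, 83]) cube([64, 23, 1125]);


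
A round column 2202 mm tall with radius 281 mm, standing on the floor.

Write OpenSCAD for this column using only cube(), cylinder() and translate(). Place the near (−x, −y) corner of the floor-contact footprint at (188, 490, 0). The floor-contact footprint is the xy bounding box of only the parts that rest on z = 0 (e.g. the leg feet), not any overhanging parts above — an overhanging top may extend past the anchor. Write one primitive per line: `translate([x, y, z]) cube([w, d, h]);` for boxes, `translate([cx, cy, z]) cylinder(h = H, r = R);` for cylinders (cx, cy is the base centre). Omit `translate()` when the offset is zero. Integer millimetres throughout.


translate([469, 771, 0]) cylinder(h = 2202, r = 281);


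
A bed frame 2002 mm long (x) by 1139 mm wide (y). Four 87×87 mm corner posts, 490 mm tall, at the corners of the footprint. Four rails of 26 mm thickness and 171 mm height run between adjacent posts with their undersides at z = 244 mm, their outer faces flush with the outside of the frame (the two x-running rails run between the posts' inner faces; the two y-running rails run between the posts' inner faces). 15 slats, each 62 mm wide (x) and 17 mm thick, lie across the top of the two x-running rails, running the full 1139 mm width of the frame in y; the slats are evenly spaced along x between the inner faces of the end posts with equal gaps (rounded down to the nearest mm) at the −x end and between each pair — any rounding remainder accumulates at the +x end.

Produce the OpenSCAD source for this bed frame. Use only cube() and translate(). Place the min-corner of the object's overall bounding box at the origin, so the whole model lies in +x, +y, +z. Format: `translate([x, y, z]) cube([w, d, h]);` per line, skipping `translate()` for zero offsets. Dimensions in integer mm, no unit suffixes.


cube([87, 87, 490]);
translate([0, 1052, 0]) cube([87, 87, 490]);
translate([1915, 0, 0]) cube([87, 87, 490]);
translate([1915, 1052, 0]) cube([87, 87, 490]);
translate([87, 0, 244]) cube([1828, 26, 171]);
translate([87, 1113, 244]) cube([1828, 26, 171]);
translate([0, 87, 244]) cube([26, 965, 171]);
translate([1976, 87, 244]) cube([26, 965, 171]);
translate([143, 0, 415]) cube([62, 1139, 17]);
translate([261, 0, 415]) cube([62, 1139, 17]);
translate([379, 0, 415]) cube([62, 1139, 17]);
translate([497, 0, 415]) cube([62, 1139, 17]);
translate([615, 0, 415]) cube([62, 1139, 17]);
translate([733, 0, 415]) cube([62, 1139, 17]);
translate([851, 0, 415]) cube([62, 1139, 17]);
translate([969, 0, 415]) cube([62, 1139, 17]);
translate([1087, 0, 415]) cube([62, 1139, 17]);
translate([1205, 0, 415]) cube([62, 1139, 17]);
translate([1323, 0, 415]) cube([62, 1139, 17]);
translate([1441, 0, 415]) cube([62, 1139, 17]);
translate([1559, 0, 415]) cube([62, 1139, 17]);
translate([1677, 0, 415]) cube([62, 1139, 17]);
translate([1795, 0, 415]) cube([62, 1139, 17]);


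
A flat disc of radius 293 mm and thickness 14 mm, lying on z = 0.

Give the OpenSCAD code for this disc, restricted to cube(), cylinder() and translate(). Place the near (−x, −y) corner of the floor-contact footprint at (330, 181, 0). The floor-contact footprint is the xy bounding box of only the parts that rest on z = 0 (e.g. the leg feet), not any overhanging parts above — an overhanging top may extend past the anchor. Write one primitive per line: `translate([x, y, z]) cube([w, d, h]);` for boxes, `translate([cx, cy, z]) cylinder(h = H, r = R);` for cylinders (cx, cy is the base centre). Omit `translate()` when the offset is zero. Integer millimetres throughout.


translate([623, 474, 0]) cylinder(h = 14, r = 293);


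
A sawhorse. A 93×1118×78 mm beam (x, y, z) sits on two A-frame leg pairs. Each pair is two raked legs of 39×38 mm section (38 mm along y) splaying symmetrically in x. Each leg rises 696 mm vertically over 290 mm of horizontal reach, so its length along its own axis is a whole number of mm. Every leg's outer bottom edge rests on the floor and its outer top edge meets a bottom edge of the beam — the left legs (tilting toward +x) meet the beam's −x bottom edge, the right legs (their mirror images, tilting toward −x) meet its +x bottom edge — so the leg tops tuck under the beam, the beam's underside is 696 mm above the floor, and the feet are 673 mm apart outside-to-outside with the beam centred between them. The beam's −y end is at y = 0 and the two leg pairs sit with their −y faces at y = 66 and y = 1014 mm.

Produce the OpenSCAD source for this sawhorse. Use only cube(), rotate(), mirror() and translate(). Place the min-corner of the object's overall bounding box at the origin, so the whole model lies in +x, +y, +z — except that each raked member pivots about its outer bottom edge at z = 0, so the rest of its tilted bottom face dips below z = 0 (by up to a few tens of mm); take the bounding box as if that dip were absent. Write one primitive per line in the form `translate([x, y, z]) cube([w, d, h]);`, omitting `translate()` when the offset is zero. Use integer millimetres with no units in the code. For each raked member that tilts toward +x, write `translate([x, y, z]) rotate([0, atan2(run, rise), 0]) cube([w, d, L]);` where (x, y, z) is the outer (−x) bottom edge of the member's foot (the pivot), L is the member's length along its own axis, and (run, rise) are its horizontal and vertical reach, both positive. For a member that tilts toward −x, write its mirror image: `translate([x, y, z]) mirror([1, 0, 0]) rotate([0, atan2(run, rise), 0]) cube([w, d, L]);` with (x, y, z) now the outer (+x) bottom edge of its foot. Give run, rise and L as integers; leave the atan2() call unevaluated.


translate([290, 0, 696]) cube([93, 1118, 78]);
translate([0, 66, 0]) rotate([0, atan2(290, 696), 0]) cube([39, 38, 754]);
translate([673, 66, 0]) mirror([1, 0, 0]) rotate([0, atan2(290, 696), 0]) cube([39, 38, 754]);
translate([0, 1014, 0]) rotate([0, atan2(290, 696), 0]) cube([39, 38, 754]);
translate([673, 1014, 0]) mirror([1, 0, 0]) rotate([0, atan2(290, 696), 0]) cube([39, 38, 754]);


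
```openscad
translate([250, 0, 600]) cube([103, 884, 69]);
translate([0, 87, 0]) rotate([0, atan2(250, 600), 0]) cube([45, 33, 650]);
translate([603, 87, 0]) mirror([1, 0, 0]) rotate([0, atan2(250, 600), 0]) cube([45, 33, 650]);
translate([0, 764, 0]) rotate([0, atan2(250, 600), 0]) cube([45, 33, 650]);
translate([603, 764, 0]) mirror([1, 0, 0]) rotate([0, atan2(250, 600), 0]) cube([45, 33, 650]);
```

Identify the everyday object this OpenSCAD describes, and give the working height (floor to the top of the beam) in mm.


A sawhorse. The overall height is 669 mm.

A beam across two mirrored pairs of raked legs — a sawhorse. The beam's underside is at z = 600 (matching the legs' vertical rise in atan2(250, 600)) and the beam is 69 mm tall, so its top is at 600 + 69 = 669 mm. The raked legs top out at the beam's underside, so that is the highest point.


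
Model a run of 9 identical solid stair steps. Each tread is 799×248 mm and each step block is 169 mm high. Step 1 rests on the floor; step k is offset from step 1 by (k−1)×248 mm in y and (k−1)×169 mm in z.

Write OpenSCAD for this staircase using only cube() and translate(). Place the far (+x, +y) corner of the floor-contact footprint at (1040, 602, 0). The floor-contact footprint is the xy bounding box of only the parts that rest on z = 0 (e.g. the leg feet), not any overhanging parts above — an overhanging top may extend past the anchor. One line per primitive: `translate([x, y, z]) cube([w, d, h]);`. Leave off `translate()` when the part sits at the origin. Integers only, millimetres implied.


translate([241, 354, 0]) cube([799, 248, 169]);
translate([241, 602, 169]) cube([799, 248, 169]);
translate([241, 850, 338]) cube([799, 248, 169]);
translate([241, 1098, 507]) cube([799, 248, 169]);
translate([241, 1346, 676]) cube([799, 248, 169]);
translate([241, 1594, 845]) cube([799, 248, 169]);
translate([241, 1842, 1014]) cube([799, 248, 169]);
translate([241, 2090, 1183]) cube([799, 248, 169]);
translate([241, 2338, 1352]) cube([799, 248, 169]);


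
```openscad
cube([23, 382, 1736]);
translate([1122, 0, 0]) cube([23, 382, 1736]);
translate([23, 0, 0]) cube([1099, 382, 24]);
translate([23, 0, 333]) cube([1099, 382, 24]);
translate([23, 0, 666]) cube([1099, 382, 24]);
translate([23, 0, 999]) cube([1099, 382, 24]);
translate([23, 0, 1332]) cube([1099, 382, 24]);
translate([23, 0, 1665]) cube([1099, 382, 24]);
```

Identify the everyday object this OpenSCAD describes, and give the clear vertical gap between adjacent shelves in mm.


A bookshelf. The clear shelf gap is 309 mm.

Two tall side panels with 6 horizontal boards between them — a bookshelf. The first two shelf undersides are at z = 0 and z = 333; with shelf thickness 24, the clear gap is 333 − 0 − 24 = 309 mm.


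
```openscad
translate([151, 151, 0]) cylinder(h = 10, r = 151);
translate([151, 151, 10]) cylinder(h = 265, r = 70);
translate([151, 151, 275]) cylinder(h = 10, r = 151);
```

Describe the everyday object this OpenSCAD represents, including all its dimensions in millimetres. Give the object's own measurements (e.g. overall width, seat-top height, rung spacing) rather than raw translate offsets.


A spool: two coaxial disc flanges of radius 151 mm and thickness 10 mm, joined by a core cylinder of radius 70 mm and height 265 mm. The lower flange rests on z = 0 and the three cylinders share a vertical axis.


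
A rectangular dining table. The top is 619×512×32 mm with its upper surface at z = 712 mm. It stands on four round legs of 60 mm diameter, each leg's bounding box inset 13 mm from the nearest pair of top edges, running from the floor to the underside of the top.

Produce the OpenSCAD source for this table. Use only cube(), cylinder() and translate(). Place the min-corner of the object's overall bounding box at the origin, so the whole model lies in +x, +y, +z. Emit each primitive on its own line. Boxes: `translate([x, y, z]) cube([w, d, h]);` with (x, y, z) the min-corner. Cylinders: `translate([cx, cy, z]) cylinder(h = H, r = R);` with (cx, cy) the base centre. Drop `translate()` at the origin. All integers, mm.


// leg_h = 712 - 32 = 680
translate([0, 0, 680]) cube([619, 512, 32]);
translate([43, 43, 0]) cylinder(h = 680, r = 30);
translate([576, 43, 0]) cylinder(h = 680, r = 30);
translate([43, 469, 0]) cylinder(h = 680, r = 30);
translate([576, 469, 0]) cylinder(h = 680, r = 30);


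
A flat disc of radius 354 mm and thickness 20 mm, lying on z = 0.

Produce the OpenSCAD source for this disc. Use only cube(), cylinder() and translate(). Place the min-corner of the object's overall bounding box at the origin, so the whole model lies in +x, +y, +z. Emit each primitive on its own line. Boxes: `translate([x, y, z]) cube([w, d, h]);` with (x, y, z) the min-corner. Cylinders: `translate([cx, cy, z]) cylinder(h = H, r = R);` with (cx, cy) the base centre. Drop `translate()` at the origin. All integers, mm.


translate([354, 354, 0]) cylinder(h = 20, r = 354);


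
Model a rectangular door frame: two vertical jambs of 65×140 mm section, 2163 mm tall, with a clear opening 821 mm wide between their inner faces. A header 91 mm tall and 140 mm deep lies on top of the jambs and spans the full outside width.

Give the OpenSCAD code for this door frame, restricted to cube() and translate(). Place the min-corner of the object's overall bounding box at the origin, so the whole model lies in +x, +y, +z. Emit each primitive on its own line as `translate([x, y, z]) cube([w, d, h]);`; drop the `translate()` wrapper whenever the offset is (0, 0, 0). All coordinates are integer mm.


cube([65, 140, 2163]);
translate([886, 0, 0]) cube([65, 140, 2163]);
translate([0, 0, 2163]) cube([951, 140, 91]);


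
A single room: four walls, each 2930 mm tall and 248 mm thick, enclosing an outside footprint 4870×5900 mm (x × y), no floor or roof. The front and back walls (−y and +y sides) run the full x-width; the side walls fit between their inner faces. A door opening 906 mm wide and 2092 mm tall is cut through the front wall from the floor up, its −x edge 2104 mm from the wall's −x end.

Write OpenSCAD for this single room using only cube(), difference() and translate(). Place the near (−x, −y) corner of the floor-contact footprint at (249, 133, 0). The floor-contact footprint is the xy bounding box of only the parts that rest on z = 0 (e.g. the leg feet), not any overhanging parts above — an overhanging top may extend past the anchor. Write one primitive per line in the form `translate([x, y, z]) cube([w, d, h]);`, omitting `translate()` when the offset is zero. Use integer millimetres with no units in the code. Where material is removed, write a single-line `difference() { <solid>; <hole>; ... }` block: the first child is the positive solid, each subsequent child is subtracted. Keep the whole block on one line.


difference() { translate([249, 133, 0]) cube([4870, 248, 2930]); translate([2353, 133, 0]) cube([906, 248, 2092]); }
translate([249, 5785, 0]) cube([4870, 248, 2930]);
translate([249, 381, 0]) cube([248, 5404, 2930]);
translate([4871, 381, 0]) cube([248, 5404, 2930]);


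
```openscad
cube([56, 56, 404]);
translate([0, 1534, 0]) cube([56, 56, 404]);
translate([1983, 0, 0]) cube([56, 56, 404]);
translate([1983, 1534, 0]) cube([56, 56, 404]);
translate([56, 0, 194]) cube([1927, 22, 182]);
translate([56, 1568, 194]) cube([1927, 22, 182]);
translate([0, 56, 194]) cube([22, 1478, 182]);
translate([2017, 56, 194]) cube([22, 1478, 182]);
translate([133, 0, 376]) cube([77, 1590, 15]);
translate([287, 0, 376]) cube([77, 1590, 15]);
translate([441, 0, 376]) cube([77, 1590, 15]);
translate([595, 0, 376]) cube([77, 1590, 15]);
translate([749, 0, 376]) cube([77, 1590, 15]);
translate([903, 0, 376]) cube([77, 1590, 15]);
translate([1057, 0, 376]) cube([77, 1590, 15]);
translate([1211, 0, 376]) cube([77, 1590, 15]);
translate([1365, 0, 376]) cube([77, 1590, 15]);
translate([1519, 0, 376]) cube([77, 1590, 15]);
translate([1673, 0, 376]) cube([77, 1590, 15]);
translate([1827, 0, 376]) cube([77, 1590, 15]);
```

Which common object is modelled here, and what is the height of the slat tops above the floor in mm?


A bed frame. The slat-top height is 391 mm.

Four posts, four rails, and a row of slats — a bed frame. Slats sit on the rails at z = 194 + 182 = 376; with slat thickness 15, the top is 391 mm.


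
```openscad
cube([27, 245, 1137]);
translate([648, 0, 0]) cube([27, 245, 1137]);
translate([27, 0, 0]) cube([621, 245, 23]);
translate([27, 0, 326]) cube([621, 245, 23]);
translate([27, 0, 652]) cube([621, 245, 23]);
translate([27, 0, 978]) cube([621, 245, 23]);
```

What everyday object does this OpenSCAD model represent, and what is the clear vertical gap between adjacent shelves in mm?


A bookshelf. The clear shelf gap is 303 mm.

Two tall side panels with 4 horizontal boards between them — a bookshelf. The first two shelf undersides are at z = 0 and z = 326; with shelf thickness 23, the clear gap is 326 − 0 − 23 = 303 mm.


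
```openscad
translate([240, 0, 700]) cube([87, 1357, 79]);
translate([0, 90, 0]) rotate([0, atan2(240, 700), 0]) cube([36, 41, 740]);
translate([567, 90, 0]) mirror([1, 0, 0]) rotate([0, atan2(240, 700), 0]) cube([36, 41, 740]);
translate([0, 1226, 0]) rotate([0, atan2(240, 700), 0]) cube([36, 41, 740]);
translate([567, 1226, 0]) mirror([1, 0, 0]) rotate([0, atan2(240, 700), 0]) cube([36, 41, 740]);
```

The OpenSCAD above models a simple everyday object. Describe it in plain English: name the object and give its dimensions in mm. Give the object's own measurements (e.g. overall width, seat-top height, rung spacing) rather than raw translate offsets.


A sawhorse. A 87×1357×79 mm beam (x, y, z) sits on two A-frame leg pairs. Each pair is two raked legs of 36×41 mm section (41 mm along y) splaying symmetrically in x. Each leg rises 700 mm vertically over 240 mm of horizontal reach and is 740 mm long along its own axis. Every leg's outer bottom edge rests on the floor and its outer top edge meets a bottom edge of the beam — the left legs (tilting toward +x) meet the beam's −x bottom edge, the right legs (their mirror images, tilting toward −x) meet its +x bottom edge — so the leg tops tuck under the beam, the beam's underside is 700 mm above the floor, and the feet are 567 mm apart outside-to-outside with the beam centred between them. The two leg pairs are set in 90 mm from either end of the beam.


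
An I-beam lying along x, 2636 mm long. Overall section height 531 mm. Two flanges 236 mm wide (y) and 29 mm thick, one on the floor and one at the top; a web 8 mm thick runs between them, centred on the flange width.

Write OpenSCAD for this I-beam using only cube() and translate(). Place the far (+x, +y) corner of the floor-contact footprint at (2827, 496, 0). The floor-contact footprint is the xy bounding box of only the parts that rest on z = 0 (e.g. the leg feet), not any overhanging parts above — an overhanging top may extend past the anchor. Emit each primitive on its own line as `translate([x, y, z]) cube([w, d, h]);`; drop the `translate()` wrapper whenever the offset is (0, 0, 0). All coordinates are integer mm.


translate([191, 260, 0]) cube([2636, 236, 29]);
translate([191, 374, 29]) cube([2636, 8, 473]);
translate([191, 260, 502]) cube([2636, 236, 29]);


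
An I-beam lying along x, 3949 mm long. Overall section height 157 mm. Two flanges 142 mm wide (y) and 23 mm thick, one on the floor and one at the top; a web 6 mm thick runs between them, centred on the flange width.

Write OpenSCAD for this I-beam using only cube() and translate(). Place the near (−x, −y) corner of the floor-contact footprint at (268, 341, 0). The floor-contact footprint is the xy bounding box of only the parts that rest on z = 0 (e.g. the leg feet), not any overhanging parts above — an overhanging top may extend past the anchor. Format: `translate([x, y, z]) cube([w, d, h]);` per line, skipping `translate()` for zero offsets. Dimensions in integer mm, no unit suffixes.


translate([268, 341, 0]) cube([3949, 142, 23]);
translate([268, 409, 23]) cube([3949, 6, 111]);
translate([268, 341, 134]) cube([3949, 142, 23]);


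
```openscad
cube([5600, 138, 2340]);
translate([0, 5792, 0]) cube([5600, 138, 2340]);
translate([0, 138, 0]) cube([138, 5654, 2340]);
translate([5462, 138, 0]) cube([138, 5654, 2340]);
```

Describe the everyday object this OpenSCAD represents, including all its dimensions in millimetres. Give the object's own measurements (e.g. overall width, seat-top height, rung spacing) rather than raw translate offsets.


The wall frame of a small rectangular building: four walls, each 2340 mm tall and 138 mm thick, enclosing a footprint 5600 mm (x) by 5930 mm (y) outside-to-outside, with no floor or roof. The front and back walls (the −y and +y sides) span the full width; the two side walls fit between them.


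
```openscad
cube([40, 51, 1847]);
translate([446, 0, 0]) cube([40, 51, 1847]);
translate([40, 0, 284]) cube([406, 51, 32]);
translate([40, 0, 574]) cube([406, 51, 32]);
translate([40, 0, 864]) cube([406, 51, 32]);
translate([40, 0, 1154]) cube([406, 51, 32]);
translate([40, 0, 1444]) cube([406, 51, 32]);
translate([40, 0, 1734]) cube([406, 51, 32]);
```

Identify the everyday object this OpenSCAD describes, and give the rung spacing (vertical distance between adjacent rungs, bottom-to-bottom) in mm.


A ladder. The rung spacing is 290 mm.

Two tall 40×51 posts with 6 short bars between them — a ladder. Adjacent rungs sit at z = 284 and z = 574, so the spacing is 574 − 284 = 290 mm.


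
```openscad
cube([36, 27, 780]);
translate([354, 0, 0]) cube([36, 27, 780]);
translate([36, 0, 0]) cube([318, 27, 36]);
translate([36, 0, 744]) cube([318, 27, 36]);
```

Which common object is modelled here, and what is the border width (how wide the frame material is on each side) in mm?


A picture frame. The border width is 36 mm.

Four thin pieces enclosing a rectangular opening — a picture frame. The two full-height stiles are 780 mm tall; the top rail sits at z = 744 and is 36 mm tall, so the border above the opening is 780 − 744 = 36 mm, matching the stile x-width.


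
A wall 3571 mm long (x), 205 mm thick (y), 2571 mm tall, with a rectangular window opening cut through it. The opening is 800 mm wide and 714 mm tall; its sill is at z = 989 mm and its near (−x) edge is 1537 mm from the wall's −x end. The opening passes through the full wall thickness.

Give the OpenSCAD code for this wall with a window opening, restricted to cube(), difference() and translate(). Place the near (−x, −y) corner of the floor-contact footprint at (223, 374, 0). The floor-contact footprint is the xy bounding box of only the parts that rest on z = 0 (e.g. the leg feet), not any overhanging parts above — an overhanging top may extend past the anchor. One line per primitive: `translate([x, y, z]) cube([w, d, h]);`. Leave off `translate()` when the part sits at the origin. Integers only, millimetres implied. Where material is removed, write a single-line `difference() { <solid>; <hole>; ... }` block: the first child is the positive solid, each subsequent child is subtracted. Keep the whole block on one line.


difference() { translate([223, 374, 0]) cube([3571, 205, 2571]); translate([1760, 374, 989]) cube([800, 205, 714]); }


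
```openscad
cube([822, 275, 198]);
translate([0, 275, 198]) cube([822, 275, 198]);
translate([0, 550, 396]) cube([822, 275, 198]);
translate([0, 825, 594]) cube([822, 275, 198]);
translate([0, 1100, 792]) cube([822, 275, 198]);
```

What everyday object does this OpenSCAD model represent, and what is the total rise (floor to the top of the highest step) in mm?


A staircase. The total rise is 990 mm.

5 identical blocks, each offset up and back from the previous — a staircase. Each step is 198 mm tall and there are 5 of them, so the total rise is 5 × 198 = 990 mm.


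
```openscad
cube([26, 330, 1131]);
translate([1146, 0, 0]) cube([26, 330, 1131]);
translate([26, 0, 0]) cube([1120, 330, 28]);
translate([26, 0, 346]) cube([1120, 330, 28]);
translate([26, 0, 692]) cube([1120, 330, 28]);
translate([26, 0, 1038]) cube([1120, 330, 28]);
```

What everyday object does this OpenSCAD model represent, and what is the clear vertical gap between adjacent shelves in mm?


A bookshelf. The clear shelf gap is 318 mm.

Two tall side panels with 4 horizontal boards between them — a bookshelf. The first two shelf undersides are at z = 0 and z = 346; with shelf thickness 28, the clear gap is 346 − 0 − 28 = 318 mm.


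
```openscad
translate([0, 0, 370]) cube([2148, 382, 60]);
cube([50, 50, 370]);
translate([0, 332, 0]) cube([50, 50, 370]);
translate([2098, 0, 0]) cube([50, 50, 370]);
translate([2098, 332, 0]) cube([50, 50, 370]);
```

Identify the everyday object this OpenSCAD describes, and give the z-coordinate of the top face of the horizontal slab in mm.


A bench. The seat-top height is 430 mm.

A long slab on four corner posts — a bench. The slab sits at z = 370 with thickness 60, so the top is 370 + 60 = 430 mm.


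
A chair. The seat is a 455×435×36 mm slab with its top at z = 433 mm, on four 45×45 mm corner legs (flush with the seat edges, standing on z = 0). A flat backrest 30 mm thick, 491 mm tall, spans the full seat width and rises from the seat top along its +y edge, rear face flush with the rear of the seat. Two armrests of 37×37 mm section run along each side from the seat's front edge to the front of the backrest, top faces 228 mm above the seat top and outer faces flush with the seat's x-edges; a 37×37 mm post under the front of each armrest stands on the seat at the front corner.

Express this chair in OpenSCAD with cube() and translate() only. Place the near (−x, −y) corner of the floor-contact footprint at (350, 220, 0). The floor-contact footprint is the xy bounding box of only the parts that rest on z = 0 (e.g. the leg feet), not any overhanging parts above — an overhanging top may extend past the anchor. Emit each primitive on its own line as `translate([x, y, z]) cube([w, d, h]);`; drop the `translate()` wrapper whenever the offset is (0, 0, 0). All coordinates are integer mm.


translate([350, 220, 397]) cube([455, 435, 36]);
translate([350, 220, 0]) cube([45, 45, 397]);
translate([760, 220, 0]) cube([45, 45, 397]);
translate([350, 610, 0]) cube([45, 45, 397]);
translate([760, 610, 0]) cube([45, 45, 397]);
translate([350, 625, 433]) cube([455, 30, 491]);
translate([350, 220, 624]) cube([37, 405, 37]);
translate([768, 220, 624]) cube([37, 405, 37]);
translate([350, 220, 433]) cube([37, 37, 191]);
translate([768, 220, 433]) cube([37, 37, 191]);


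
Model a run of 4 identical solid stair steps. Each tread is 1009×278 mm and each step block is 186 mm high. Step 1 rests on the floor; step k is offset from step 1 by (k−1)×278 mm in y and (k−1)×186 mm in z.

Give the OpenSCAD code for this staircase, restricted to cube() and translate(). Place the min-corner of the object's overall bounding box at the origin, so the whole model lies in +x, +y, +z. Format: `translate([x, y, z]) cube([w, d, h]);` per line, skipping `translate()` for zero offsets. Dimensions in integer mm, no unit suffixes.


cube([1009, 278, 186]);
translate([0, 278, 186]) cube([1009, 278, 186]);
translate([0, 556, 372]) cube([1009, 278, 186]);
translate([0, 834, 558]) cube([1009, 278, 186]);


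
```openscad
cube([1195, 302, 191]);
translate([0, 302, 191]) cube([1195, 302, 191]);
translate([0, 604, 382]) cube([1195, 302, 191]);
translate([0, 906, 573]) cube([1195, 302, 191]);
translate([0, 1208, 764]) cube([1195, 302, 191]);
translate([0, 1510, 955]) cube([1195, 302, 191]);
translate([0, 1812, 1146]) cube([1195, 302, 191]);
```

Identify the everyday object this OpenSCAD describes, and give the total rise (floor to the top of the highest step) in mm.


A staircase. The total rise is 1337 mm.

7 identical blocks, each offset up and back from the previous — a staircase. Each step is 191 mm tall and there are 7 of them, so the total rise is 7 × 191 = 1337 mm.


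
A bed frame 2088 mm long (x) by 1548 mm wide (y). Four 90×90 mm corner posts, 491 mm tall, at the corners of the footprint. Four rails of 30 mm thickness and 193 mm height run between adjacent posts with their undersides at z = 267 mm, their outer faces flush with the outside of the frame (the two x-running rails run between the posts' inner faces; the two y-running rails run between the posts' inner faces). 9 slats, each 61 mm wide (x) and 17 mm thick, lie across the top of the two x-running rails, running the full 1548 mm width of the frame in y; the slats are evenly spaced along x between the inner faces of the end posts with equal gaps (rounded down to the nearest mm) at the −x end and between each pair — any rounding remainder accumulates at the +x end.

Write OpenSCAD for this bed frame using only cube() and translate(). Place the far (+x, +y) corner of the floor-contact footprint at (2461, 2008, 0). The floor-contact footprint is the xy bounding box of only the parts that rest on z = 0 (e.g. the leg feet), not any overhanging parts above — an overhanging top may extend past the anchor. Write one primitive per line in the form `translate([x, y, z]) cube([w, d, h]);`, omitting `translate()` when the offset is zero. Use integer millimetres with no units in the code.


// slat z = rail_z + rail_h = 267 + 193 = 460
// slat gap = ⌊(1908 − 9·61) / 10⌋ = 135
translate([373, 460, 0]) cube([90, 90, 491]);
translate([373, 1918, 0]) cube([90, 90, 491]);
translate([2371, 460, 0]) cube([90, 90, 491]);
translate([2371, 1918, 0]) cube([90, 90, 491]);
translate([463, 460, 267]) cube([1908, 30, 193]);
translate([463, 1978, 267]) cube([1908, 30, 193]);
translate([373, 550, 267]) cube([30, 1368, 193]);
translate([2431, 550, 267]) cube([30, 1368, 193]);
translate([598, 460, 460]) cube([61, 1548, 17]);
translate([794, 460, 460]) cube([61, 1548, 17]);
translate([990, 460, 460]) cube([61, 1548, 17]);
translate([1186, 460, 460]) cube([61, 1548, 17]);
translate([1382, 460, 460]) cube([61, 1548, 17]);
translate([1578, 460, 460]) cube([61, 1548, 17]);
translate([1774, 460, 460]) cube([61, 1548, 17]);
translate([1970, 460, 460]) cube([61, 1548, 17]);
translate([2166, 460, 460]) cube([61, 1548, 17]);
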